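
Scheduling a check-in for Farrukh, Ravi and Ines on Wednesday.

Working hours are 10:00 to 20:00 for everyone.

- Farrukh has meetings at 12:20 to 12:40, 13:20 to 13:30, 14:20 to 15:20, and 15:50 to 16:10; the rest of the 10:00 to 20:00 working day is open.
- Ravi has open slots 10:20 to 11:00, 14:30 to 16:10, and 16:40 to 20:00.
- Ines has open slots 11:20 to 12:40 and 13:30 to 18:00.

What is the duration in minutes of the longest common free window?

80 minutes

Farrukh free within 10:00–20:00: 10:00–12:20, 12:40–13:20, 13:30–14:20, 15:20–15:50, 16:10–20:00.
Farrukh ∩ Ravi: 10:20–11:00, 15:20–15:50, 16:40–20:00.
Farrukh ∩ Ravi ∩ Ines: 15:20–15:50, 16:40–18:00.
Common window lengths: 30, 80 min; longest is 80.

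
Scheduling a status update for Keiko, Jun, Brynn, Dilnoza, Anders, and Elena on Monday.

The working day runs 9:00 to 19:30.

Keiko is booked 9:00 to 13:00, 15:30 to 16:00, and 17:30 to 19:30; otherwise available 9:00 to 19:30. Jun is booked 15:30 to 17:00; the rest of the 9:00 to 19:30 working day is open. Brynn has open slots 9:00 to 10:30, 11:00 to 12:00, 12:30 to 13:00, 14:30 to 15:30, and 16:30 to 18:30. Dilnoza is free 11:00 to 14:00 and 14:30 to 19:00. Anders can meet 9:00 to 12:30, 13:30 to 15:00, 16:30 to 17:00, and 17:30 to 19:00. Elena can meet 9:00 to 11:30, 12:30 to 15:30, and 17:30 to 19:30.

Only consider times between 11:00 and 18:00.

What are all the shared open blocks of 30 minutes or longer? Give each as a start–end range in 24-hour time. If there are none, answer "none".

Keiko free within 09:00–19:30: 13:00–15:30, 16:00–17:30.
Jun free within 09:00–19:30: 09:00–15:30, 17:00–19:30.
Keiko ∩ Jun: 13:00–15:30, 17:00–17:30.
Keiko ∩ Jun ∩ Brynn: 14:30–15:30, 17:00–17:30.
Keiko ∩ Jun ∩ Brynn ∩ Dilnoza: 14:30–15:30, 17:00–17:30.
Keiko ∩ Jun ∩ Brynn ∩ Dilnoza ∩ Anders: 14:30–15:00.
Keiko ∩ Jun ∩ Brynn ∩ Dilnoza ∩ Anders ∩ Elena: 14:30–15:00.
Restricted to 11:00–18:00: 14:30–15:00.
Windows ≥ 30 min: 14:30–15:00.

14:30–15:00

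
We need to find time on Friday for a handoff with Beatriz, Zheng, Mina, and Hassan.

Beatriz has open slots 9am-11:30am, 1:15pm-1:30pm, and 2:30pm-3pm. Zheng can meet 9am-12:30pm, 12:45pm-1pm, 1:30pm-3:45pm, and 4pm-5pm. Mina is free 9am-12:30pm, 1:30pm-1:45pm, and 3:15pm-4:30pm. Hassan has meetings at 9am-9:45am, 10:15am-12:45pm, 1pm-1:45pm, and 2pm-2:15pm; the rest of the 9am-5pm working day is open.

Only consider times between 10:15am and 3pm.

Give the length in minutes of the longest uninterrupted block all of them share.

Hassan free within 09:00–17:00: 09:45–10:15, 12:45–13:00, 13:45–14:00, 14:15–17:00.
Beatriz ∩ Zheng: 09:00–11:30, 14:30–15:00.
Beatriz ∩ Zheng ∩ Mina: 09:00–11:30.
Beatriz ∩ Zheng ∩ Mina ∩ Hassan: 09:45–10:15.
Restricted to 10:15–15:00: (none).
No common window.

0 minutes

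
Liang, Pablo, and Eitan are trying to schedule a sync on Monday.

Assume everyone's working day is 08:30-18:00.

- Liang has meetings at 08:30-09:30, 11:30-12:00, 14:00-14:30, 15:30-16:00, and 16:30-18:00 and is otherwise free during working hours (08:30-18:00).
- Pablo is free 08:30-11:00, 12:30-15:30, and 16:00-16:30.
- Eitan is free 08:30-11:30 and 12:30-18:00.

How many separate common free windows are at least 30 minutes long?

4

Liang free within 08:30–18:00: 09:30–11:30, 12:00–14:00, 14:30–15:30, 16:00–16:30.
Liang ∩ Pablo: 09:30–11:00, 12:30–14:00, 14:30–15:30, 16:00–16:30.
Liang ∩ Pablo ∩ Eitan: 09:30–11:00, 12:30–14:00, 14:30–15:30, 16:00–16:30.
Windows ≥ 30 min: 09:30–11:00, 12:30–14:00, 14:30–15:30, 16:00–16:30.
That's 4 windows.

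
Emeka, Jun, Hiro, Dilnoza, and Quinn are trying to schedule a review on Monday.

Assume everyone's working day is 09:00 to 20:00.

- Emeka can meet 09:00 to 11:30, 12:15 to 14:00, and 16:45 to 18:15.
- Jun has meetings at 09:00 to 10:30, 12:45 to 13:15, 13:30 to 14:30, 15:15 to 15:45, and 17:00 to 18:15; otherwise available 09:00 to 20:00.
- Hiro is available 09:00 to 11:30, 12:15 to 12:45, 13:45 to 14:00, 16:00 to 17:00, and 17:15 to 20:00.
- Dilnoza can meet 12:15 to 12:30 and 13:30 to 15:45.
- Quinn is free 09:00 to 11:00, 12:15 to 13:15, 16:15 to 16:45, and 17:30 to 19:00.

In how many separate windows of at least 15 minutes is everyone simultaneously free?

Jun free within 09:00–20:00: 10:30–12:45, 13:15–13:30, 14:30–15:15, 15:45–17:00, 18:15–20:00.
Emeka ∩ Jun: 10:30–11:30, 12:15–12:45, 13:15–13:30, 16:45–17:00.
Emeka ∩ Jun ∩ Hiro: 10:30–11:30, 12:15–12:45, 16:45–17:00.
Emeka ∩ Jun ∩ Hiro ∩ Dilnoza: 12:15–12:30.
Emeka ∩ Jun ∩ Hiro ∩ Dilnoza ∩ Quinn: 12:15–12:30.
Windows ≥ 15 min: 12:15–12:30.
That's 1 window.

1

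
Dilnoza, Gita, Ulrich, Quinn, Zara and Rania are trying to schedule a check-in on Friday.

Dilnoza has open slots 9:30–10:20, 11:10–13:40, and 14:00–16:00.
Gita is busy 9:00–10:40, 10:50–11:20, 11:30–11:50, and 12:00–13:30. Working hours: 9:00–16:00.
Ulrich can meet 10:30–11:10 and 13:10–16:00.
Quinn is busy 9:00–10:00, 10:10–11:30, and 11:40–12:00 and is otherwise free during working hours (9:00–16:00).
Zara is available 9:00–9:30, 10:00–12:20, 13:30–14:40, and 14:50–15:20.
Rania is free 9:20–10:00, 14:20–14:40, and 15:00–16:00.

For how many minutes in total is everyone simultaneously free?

40 minutes

Gita free within 09:00–16:00: 10:40–10:50, 11:20–11:30, 11:50–12:00, 13:30–16:00.
Quinn free within 09:00–16:00: 10:00–10:10, 11:30–11:40, 12:00–16:00.
Dilnoza ∩ Gita: 11:20–11:30, 11:50–12:00, 13:30–13:40, 14:00–16:00.
Dilnoza ∩ Gita ∩ Ulrich: 13:30–13:40, 14:00–16:00.
Dilnoza ∩ Gita ∩ Ulrich ∩ Quinn: 13:30–13:40, 14:00–16:00.
Dilnoza ∩ Gita ∩ Ulrich ∩ Quinn ∩ Zara: 13:30–13:40, 14:00–14:40, 14:50–15:20.
Dilnoza ∩ Gita ∩ Ulrich ∩ Quinn ∩ Zara ∩ Rania: 14:20–14:40, 15:00–15:20.
Total common minutes: 20 + 20 = 40.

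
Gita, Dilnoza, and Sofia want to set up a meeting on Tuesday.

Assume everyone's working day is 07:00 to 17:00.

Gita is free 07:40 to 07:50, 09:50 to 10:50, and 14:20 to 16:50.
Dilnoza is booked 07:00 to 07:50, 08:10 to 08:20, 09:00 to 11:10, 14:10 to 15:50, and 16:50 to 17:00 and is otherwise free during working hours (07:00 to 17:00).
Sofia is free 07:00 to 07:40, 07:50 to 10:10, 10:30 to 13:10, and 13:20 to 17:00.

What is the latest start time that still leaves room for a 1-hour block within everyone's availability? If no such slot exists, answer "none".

Dilnoza free within 07:00–17:00: 07:50–08:10, 08:20–09:00, 11:10–14:10, 15:50–16:50.
Gita ∩ Dilnoza: 15:50–16:50.
Gita ∩ Dilnoza ∩ Sofia: 15:50–16:50.
Windows ≥ 60 min: 15:50–16:50.
Latest start in the last window 15:50–16:50 is 16:50 − 60 min = 15:50.

15:50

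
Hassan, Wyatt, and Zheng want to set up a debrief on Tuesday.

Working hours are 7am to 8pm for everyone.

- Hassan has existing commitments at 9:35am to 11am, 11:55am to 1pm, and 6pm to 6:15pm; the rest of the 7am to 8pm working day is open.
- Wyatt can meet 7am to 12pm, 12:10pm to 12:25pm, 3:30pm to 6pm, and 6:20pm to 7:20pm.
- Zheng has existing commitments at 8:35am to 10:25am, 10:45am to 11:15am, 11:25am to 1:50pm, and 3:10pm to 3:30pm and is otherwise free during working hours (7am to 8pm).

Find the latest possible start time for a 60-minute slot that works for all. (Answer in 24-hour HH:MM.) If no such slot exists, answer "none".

18:20

Hassan free within 07:00–20:00: 07:00–09:35, 11:00–11:55, 13:00–18:00, 18:15–20:00.
Zheng free within 07:00–20:00: 07:00–08:35, 10:25–10:45, 11:15–11:25, 13:50–15:10, 15:30–20:00.
Hassan ∩ Wyatt: 07:00–09:35, 11:00–11:55, 15:30–18:00, 18:20–19:20.
Hassan ∩ Wyatt ∩ Zheng: 07:00–08:35, 11:15–11:25, 15:30–18:00, 18:20–19:20.
Windows ≥ 60 min: 07:00–08:35, 15:30–18:00, 18:20–19:20.
Latest start in the last window 18:20–19:20 is 19:20 − 60 min = 18:20.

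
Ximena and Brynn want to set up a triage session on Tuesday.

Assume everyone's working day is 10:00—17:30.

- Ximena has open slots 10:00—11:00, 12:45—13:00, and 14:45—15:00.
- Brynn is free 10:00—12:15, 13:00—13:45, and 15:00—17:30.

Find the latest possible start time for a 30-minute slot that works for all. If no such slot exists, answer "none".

10:30

Ximena ∩ Brynn: 10:00–11:00.
Windows ≥ 30 min: 10:00–11:00.
Latest start in the last window 10:00–11:00 is 11:00 − 30 min = 10:30.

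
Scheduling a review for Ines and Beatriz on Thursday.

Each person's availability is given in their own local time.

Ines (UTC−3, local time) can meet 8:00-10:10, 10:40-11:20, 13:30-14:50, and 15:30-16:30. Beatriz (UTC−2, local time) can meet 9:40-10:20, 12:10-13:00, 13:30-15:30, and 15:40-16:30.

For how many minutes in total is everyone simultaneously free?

Ines → UTC: 11:00–13:10, 13:40–14:20, 16:30–17:50, 18:30–19:30.
Beatriz → UTC: 11:40–12:20, 14:10–15:00, 15:30–17:30, 17:40–18:30.
Ines ∩ Beatriz: 11:40–12:20, 14:10–14:20, 16:30–17:30, 17:40–17:50.
Total common minutes: 40 + 10 + 60 + 10 = 120.

120 minutes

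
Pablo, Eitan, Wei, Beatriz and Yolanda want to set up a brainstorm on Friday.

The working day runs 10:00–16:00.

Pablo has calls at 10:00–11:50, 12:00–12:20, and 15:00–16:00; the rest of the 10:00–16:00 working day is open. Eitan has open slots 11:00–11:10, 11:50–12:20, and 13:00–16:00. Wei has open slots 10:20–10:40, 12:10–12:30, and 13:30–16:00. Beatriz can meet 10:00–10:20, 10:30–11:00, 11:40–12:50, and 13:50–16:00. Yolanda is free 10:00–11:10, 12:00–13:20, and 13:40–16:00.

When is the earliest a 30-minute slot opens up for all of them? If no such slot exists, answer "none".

Pablo free within 10:00–16:00: 11:50–12:00, 12:20–15:00.
Pablo ∩ Eitan: 11:50–12:00, 13:00–15:00.
Pablo ∩ Eitan ∩ Wei: 13:30–15:00.
Pablo ∩ Eitan ∩ Wei ∩ Beatriz: 13:50–15:00.
Pablo ∩ Eitan ∩ Wei ∩ Beatriz ∩ Yolanda: 13:50–15:00.
Windows ≥ 30 min: 13:50–15:00.
Earliest such window starts at 13:50.

13:50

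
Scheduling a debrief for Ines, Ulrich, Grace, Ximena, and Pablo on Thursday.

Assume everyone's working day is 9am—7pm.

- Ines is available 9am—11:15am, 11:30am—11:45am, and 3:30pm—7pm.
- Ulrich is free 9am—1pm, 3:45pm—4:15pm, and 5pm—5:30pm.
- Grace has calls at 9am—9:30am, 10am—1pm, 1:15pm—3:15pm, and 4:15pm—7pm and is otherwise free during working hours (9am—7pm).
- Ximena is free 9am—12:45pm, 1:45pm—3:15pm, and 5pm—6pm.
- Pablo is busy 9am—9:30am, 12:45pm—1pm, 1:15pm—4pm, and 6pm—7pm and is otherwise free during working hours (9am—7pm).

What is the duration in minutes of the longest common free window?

30 minutes

Grace free within 09:00–19:00: 09:30–10:00, 13:00–13:15, 15:15–16:15.
Pablo free within 09:00–19:00: 09:30–12:45, 13:00–13:15, 16:00–18:00.
Ines ∩ Ulrich: 09:00–11:15, 11:30–11:45, 15:45–16:15, 17:00–17:30.
Ines ∩ Ulrich ∩ Grace: 09:30–10:00, 15:45–16:15.
Ines ∩ Ulrich ∩ Grace ∩ Ximena: 09:30–10:00.
Ines ∩ Ulrich ∩ Grace ∩ Ximena ∩ Pablo: 09:30–10:00.
Single common window of 30 minutes.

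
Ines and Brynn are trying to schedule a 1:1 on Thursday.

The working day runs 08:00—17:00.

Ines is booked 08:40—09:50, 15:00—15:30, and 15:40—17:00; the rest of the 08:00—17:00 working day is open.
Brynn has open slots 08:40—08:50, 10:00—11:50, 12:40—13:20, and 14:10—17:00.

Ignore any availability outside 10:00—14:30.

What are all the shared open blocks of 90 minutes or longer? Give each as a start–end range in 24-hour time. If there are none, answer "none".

Ines free within 08:00–17:00: 08:00–08:40, 09:50–15:00, 15:30–15:40.
Ines ∩ Brynn: 10:00–11:50, 12:40–13:20, 14:10–15:00, 15:30–15:40.
Restricted to 10:00–14:30: 10:00–11:50, 12:40–13:20, 14:10–14:30.
Windows ≥ 90 min: 10:00–11:50.

10:00–11:50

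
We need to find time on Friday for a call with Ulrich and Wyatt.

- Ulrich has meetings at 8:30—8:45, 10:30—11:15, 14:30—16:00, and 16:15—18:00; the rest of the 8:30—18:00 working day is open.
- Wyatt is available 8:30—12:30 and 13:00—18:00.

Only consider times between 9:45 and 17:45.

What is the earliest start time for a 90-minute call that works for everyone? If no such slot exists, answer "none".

13:00

Ulrich free within 08:30–18:00: 08:45–10:30, 11:15–14:30, 16:00–16:15.
Ulrich ∩ Wyatt: 08:45–10:30, 11:15–12:30, 13:00–14:30, 16:00–16:15.
Restricted to 09:45–17:45: 09:45–10:30, 11:15–12:30, 13:00–14:30, 16:00–16:15.
Windows ≥ 90 min: 13:00–14:30.
Earliest such window starts at 13:00.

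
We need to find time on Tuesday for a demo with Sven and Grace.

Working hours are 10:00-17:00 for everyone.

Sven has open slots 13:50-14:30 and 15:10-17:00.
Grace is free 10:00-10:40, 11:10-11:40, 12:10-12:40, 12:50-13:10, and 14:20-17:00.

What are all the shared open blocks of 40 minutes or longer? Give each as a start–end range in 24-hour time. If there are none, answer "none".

Sven ∩ Grace: 14:20–14:30, 15:10–17:00.
Windows ≥ 40 min: 15:10–17:00.

15:10–17:00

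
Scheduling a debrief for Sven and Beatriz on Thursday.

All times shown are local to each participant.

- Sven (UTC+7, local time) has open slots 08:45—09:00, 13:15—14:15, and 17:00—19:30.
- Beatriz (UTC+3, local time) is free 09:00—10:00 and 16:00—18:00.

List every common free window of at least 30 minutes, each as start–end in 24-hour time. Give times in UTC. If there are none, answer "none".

06:15–07:00

Sven → UTC: 01:45–02:00, 06:15–07:15, 10:00–12:30.
Beatriz → UTC: 06:00–07:00, 13:00–15:00.
Sven ∩ Beatriz: 06:15–07:00.
Windows ≥ 30 min: 06:15–07:00.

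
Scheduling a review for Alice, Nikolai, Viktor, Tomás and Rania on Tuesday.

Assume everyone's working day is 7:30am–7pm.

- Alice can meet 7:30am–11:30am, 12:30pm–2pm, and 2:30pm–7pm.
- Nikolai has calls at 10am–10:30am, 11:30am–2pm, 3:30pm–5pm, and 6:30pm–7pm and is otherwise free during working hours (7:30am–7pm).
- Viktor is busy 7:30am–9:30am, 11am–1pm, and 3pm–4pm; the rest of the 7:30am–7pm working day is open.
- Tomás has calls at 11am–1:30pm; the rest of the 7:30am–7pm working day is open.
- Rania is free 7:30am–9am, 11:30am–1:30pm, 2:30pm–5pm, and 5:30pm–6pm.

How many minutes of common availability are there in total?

Nikolai free within 07:30–19:00: 07:30–10:00, 10:30–11:30, 14:00–15:30, 17:00–18:30.
Viktor free within 07:30–19:00: 09:30–11:00, 13:00–15:00, 16:00–19:00.
Tomás free within 07:30–19:00: 07:30–11:00, 13:30–19:00.
Alice ∩ Nikolai: 07:30–10:00, 10:30–11:30, 14:30–15:30, 17:00–18:30.
Alice ∩ Nikolai ∩ Viktor: 09:30–10:00, 10:30–11:00, 14:30–15:00, 17:00–18:30.
Alice ∩ Nikolai ∩ Viktor ∩ Tomás: 09:30–10:00, 10:30–11:00, 14:30–15:00, 17:00–18:30.
Alice ∩ Nikolai ∩ Viktor ∩ Tomás ∩ Rania: 14:30–15:00, 17:30–18:00.
Total common minutes: 30 + 30 = 60.

60 minutes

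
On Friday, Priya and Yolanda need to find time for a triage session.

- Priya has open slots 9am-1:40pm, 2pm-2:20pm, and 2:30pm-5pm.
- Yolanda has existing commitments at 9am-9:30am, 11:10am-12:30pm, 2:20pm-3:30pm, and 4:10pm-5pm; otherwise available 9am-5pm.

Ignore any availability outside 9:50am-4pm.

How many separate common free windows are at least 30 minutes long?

Yolanda free within 09:00–17:00: 09:30–11:10, 12:30–14:20, 15:30–16:10.
Priya ∩ Yolanda: 09:30–11:10, 12:30–13:40, 14:00–14:20, 15:30–16:10.
Restricted to 09:50–16:00: 09:50–11:10, 12:30–13:40, 14:00–14:20, 15:30–16:00.
Windows ≥ 30 min: 09:50–11:10, 12:30–13:40, 15:30–16:00.
That's 3 windows.

3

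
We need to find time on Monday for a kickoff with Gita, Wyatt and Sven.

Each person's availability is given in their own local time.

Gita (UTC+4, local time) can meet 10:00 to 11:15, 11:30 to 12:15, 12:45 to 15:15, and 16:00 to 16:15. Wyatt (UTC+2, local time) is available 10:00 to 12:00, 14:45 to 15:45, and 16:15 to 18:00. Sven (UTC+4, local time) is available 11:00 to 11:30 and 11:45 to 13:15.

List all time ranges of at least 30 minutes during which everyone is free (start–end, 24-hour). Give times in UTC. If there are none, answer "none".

Gita → UTC: 06:00–07:15, 07:30–08:15, 08:45–11:15, 12:00–12:15.
Wyatt → UTC: 08:00–10:00, 12:45–13:45, 14:15–16:00.
Sven → UTC: 07:00–07:30, 07:45–09:15.
Gita ∩ Wyatt: 08:00–08:15, 08:45–10:00.
Gita ∩ Wyatt ∩ Sven: 08:00–08:15, 08:45–09:15.
Windows ≥ 30 min: 08:45–09:15.

08:45–09:15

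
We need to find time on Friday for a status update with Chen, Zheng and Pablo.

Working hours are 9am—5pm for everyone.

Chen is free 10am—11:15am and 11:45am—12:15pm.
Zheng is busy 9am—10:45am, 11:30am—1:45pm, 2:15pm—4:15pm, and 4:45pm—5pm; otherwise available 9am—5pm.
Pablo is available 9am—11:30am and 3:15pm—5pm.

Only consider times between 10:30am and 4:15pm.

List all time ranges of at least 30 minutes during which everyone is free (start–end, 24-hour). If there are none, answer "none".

Zheng free within 09:00–17:00: 10:45–11:30, 13:45–14:15, 16:15–16:45.
Chen ∩ Zheng: 10:45–11:15.
Chen ∩ Zheng ∩ Pablo: 10:45–11:15.
Restricted to 10:30–16:15: 10:45–11:15.
Windows ≥ 30 min: 10:45–11:15.

10:45–11:15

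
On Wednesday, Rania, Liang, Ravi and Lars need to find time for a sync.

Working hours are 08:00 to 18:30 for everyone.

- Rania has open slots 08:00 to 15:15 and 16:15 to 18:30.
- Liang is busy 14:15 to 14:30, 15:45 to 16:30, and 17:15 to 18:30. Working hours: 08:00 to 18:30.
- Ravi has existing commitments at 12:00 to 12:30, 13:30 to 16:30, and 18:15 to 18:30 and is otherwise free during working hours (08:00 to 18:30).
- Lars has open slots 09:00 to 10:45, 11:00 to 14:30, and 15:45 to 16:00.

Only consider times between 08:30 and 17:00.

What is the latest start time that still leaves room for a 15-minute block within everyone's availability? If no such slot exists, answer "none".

13:15

Liang free within 08:00–18:30: 08:00–14:15, 14:30–15:45, 16:30–17:15.
Ravi free within 08:00–18:30: 08:00–12:00, 12:30–13:30, 16:30–18:15.
Rania ∩ Liang: 08:00–14:15, 14:30–15:15, 16:30–17:15.
Rania ∩ Liang ∩ Ravi: 08:00–12:00, 12:30–13:30, 16:30–17:15.
Rania ∩ Liang ∩ Ravi ∩ Lars: 09:00–10:45, 11:00–12:00, 12:30–13:30.
Restricted to 08:30–17:00: 09:00–10:45, 11:00–12:00, 12:30–13:30.
Windows ≥ 15 min: 09:00–10:45, 11:00–12:00, 12:30–13:30.
Latest start in the last window 12:30–13:30 is 13:30 − 15 min = 13:15.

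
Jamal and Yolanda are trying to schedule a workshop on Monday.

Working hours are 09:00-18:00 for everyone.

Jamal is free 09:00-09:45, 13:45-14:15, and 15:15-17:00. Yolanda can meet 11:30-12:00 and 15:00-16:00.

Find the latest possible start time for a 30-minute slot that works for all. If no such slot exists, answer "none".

15:30

Jamal ∩ Yolanda: 15:15–16:00.
Windows ≥ 30 min: 15:15–16:00.
Latest start in the last window 15:15–16:00 is 16:00 − 30 min = 15:30.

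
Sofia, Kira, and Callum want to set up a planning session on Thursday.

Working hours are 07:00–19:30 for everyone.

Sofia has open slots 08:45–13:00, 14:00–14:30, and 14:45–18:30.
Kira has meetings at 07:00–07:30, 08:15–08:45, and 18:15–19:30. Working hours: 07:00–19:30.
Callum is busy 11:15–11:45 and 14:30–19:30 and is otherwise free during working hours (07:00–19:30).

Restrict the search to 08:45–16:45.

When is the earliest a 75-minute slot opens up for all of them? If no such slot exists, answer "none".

Kira free within 07:00–19:30: 07:30–08:15, 08:45–18:15.
Callum free within 07:00–19:30: 07:00–11:15, 11:45–14:30.
Sofia ∩ Kira: 08:45–13:00, 14:00–14:30, 14:45–18:15.
Sofia ∩ Kira ∩ Callum: 08:45–11:15, 11:45–13:00, 14:00–14:30.
Restricted to 08:45–16:45: 08:45–11:15, 11:45–13:00, 14:00–14:30.
Windows ≥ 75 min: 08:45–11:15, 11:45–13:00.
Earliest such window starts at 08:45.

08:45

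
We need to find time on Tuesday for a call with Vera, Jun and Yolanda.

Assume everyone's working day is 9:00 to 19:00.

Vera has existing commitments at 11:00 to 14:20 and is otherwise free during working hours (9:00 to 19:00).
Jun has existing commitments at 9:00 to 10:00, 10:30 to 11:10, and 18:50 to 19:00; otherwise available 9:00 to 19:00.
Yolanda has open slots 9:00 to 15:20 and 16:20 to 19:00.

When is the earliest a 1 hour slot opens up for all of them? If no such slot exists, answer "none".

Vera free within 09:00–19:00: 09:00–11:00, 14:20–19:00.
Jun free within 09:00–19:00: 10:00–10:30, 11:10–18:50.
Vera ∩ Jun: 10:00–10:30, 14:20–18:50.
Vera ∩ Jun ∩ Yolanda: 10:00–10:30, 14:20–15:20, 16:20–18:50.
Windows ≥ 60 min: 14:20–15:20, 16:20–18:50.
Earliest such window starts at 14:20.

14:20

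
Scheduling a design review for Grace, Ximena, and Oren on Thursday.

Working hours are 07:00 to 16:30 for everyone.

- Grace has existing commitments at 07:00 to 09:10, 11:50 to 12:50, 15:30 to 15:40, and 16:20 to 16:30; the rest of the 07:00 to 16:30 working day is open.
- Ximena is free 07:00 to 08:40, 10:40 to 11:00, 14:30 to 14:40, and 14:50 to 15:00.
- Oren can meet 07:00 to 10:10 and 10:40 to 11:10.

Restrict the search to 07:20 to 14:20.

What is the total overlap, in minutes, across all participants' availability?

Grace free within 07:00–16:30: 09:10–11:50, 12:50–15:30, 15:40–16:20.
Grace ∩ Ximena: 10:40–11:00, 14:30–14:40, 14:50–15:00.
Grace ∩ Ximena ∩ Oren: 10:40–11:00.
Restricted to 07:20–14:20: 10:40–11:00.
Total common minutes: 20.

20 minutes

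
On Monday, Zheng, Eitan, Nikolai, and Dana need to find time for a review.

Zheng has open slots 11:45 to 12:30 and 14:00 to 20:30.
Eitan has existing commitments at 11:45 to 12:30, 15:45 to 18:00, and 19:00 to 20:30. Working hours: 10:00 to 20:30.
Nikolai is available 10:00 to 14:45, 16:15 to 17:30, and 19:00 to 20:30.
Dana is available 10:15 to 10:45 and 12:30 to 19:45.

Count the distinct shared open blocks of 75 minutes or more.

0

Eitan free within 10:00–20:30: 10:00–11:45, 12:30–15:45, 18:00–19:00.
Zheng ∩ Eitan: 14:00–15:45, 18:00–19:00.
Zheng ∩ Eitan ∩ Nikolai: 14:00–14:45.
Zheng ∩ Eitan ∩ Nikolai ∩ Dana: 14:00–14:45.
Windows ≥ 75 min: (none).
That's 0 windows.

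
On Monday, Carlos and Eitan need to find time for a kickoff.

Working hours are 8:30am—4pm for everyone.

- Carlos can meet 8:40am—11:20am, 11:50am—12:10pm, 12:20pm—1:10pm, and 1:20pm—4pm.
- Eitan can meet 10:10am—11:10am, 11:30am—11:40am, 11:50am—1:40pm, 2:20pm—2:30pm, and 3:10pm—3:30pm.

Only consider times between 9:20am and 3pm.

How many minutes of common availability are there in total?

Carlos ∩ Eitan: 10:10–11:10, 11:50–12:10, 12:20–13:10, 13:20–13:40, 14:20–14:30, 15:10–15:30.
Restricted to 09:20–15:00: 10:10–11:10, 11:50–12:10, 12:20–13:10, 13:20–13:40, 14:20–14:30.
Total common minutes: 60 + 20 + 50 + 20 + 10 = 160.

160 minutes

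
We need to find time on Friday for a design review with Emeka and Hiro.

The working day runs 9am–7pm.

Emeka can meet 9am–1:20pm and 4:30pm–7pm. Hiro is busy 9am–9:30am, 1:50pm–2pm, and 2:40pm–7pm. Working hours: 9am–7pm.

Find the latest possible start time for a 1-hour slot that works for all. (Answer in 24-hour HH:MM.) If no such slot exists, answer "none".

12:20

Hiro free within 09:00–19:00: 09:30–13:50, 14:00–14:40.
Emeka ∩ Hiro: 09:30–13:20.
Windows ≥ 60 min: 09:30–13:20.
Latest start in the last window 09:30–13:20 is 13:20 − 60 min = 12:20.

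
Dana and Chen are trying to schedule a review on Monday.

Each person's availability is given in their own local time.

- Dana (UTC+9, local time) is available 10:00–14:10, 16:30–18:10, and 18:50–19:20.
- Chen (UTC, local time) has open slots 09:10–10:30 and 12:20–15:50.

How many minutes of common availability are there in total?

30 minutes

Dana → UTC: 01:00–05:10, 07:30–09:10, 09:50–10:20.
Chen → UTC: 09:10–10:30, 12:20–15:50.
Dana ∩ Chen: 09:50–10:20.
Total common minutes: 30.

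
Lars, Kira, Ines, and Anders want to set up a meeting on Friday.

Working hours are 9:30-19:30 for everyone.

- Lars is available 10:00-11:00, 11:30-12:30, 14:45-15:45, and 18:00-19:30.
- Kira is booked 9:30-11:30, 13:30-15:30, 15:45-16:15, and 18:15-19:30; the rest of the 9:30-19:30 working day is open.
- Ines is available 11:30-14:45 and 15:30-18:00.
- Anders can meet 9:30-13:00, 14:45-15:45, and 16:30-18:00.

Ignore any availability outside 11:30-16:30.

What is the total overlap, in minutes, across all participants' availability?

Kira free within 09:30–19:30: 11:30–13:30, 15:30–15:45, 16:15–18:15.
Lars ∩ Kira: 11:30–12:30, 15:30–15:45, 18:00–18:15.
Lars ∩ Kira ∩ Ines: 11:30–12:30, 15:30–15:45.
Lars ∩ Kira ∩ Ines ∩ Anders: 11:30–12:30, 15:30–15:45.
Restricted to 11:30–16:30: 11:30–12:30, 15:30–15:45.
Total common minutes: 60 + 15 = 75.

75 minutes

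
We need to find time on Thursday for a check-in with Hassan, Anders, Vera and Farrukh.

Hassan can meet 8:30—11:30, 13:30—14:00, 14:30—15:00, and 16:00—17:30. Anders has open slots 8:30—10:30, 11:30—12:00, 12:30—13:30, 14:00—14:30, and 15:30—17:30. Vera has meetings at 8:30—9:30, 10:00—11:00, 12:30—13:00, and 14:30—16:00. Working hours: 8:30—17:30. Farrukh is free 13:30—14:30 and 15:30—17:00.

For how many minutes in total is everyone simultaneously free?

60 minutes

Vera free within 08:30–17:30: 09:30–10:00, 11:00–12:30, 13:00–14:30, 16:00–17:30.
Hassan ∩ Anders: 08:30–10:30, 16:00–17:30.
Hassan ∩ Anders ∩ Vera: 09:30–10:00, 16:00–17:30.
Hassan ∩ Anders ∩ Vera ∩ Farrukh: 16:00–17:00.
Total common minutes: 60.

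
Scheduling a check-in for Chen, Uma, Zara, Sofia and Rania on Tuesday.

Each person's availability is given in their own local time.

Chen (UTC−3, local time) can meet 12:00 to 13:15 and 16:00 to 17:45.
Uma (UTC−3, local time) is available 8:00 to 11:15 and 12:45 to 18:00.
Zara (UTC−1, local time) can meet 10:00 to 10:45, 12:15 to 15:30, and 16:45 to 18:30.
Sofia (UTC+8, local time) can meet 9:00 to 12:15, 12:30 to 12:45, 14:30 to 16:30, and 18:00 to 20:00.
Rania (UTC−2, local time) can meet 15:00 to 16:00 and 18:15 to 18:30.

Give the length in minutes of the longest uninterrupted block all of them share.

Chen → UTC: 15:00–16:15, 19:00–20:45.
Uma → UTC: 11:00–14:15, 15:45–21:00.
Zara → UTC: 11:00–11:45, 13:15–16:30, 17:45–19:30.
Sofia → UTC: 01:00–04:15, 04:30–04:45, 06:30–08:30, 10:00–12:00.
Rania → UTC: 17:00–18:00, 20:15–20:30.
Chen ∩ Uma: 15:45–16:15, 19:00–20:45.
Chen ∩ Uma ∩ Zara: 15:45–16:15, 19:00–19:30.
Chen ∩ Uma ∩ Zara ∩ Sofia: (none).
Chen ∩ Uma ∩ Zara ∩ Sofia ∩ Rania: (none).
No common window.

0 minutes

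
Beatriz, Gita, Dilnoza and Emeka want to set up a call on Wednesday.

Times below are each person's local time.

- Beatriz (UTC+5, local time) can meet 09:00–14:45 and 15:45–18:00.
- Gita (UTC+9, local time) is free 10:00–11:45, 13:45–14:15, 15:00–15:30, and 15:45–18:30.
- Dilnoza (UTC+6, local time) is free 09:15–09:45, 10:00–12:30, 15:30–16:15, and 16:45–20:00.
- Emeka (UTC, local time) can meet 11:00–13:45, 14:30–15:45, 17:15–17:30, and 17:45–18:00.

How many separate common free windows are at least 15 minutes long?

Beatriz → UTC: 04:00–09:45, 10:45–13:00.
Gita → UTC: 01:00–02:45, 04:45–05:15, 06:00–06:30, 06:45–09:30.
Dilnoza → UTC: 03:15–03:45, 04:00–06:30, 09:30–10:15, 10:45–14:00.
Emeka → UTC: 11:00–13:45, 14:30–15:45, 17:15–17:30, 17:45–18:00.
Beatriz ∩ Gita: 04:45–05:15, 06:00–06:30, 06:45–09:30.
Beatriz ∩ Gita ∩ Dilnoza: 04:45–05:15, 06:00–06:30.
Beatriz ∩ Gita ∩ Dilnoza ∩ Emeka: (none).
Windows ≥ 15 min: (none).
That's 0 windows.

0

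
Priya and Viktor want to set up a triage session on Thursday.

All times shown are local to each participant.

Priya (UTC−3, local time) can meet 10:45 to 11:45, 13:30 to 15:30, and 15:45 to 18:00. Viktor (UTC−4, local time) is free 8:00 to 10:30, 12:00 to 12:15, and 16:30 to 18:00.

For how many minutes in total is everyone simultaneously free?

Priya → UTC: 13:45–14:45, 16:30–18:30, 18:45–21:00.
Viktor → UTC: 12:00–14:30, 16:00–16:15, 20:30–22:00.
Priya ∩ Viktor: 13:45–14:30, 20:30–21:00.
Total common minutes: 45 + 30 = 75.

75 minutes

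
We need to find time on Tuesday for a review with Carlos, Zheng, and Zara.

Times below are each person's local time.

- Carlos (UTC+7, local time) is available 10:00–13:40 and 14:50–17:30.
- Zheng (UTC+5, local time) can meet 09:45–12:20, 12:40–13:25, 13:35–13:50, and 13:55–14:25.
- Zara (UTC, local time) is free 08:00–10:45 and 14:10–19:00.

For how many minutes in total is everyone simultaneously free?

70 minutes

Carlos → UTC: 03:00–06:40, 07:50–10:30.
Zheng → UTC: 04:45–07:20, 07:40–08:25, 08:35–08:50, 08:55–09:25.
Zara → UTC: 08:00–10:45, 14:10–19:00.
Carlos ∩ Zheng: 04:45–06:40, 07:50–08:25, 08:35–08:50, 08:55–09:25.
Carlos ∩ Zheng ∩ Zara: 08:00–08:25, 08:35–08:50, 08:55–09:25.
Total common minutes: 25 + 15 + 30 = 70.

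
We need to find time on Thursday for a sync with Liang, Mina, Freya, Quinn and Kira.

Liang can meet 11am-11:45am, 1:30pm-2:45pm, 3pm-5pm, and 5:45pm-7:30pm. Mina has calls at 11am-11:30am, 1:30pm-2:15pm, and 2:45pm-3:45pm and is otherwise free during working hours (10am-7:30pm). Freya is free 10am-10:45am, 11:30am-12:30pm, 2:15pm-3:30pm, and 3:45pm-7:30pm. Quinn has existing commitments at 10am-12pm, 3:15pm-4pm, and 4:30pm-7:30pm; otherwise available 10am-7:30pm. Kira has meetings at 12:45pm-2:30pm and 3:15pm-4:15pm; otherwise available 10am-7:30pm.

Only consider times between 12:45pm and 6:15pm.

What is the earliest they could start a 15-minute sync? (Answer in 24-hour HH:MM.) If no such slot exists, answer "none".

14:30

Mina free within 10:00–19:30: 10:00–11:00, 11:30–13:30, 14:15–14:45, 15:45–19:30.
Quinn free within 10:00–19:30: 12:00–15:15, 16:00–16:30.
Kira free within 10:00–19:30: 10:00–12:45, 14:30–15:15, 16:15–19:30.
Liang ∩ Mina: 11:30–11:45, 14:15–14:45, 15:45–17:00, 17:45–19:30.
Liang ∩ Mina ∩ Freya: 11:30–11:45, 14:15–14:45, 15:45–17:00, 17:45–19:30.
Liang ∩ Mina ∩ Freya ∩ Quinn: 14:15–14:45, 16:00–16:30.
Liang ∩ Mina ∩ Freya ∩ Quinn ∩ Kira: 14:30–14:45, 16:15–16:30.
Restricted to 12:45–18:15: 14:30–14:45, 16:15–16:30.
Windows ≥ 15 min: 14:30–14:45, 16:15–16:30.
Earliest such window starts at 14:30.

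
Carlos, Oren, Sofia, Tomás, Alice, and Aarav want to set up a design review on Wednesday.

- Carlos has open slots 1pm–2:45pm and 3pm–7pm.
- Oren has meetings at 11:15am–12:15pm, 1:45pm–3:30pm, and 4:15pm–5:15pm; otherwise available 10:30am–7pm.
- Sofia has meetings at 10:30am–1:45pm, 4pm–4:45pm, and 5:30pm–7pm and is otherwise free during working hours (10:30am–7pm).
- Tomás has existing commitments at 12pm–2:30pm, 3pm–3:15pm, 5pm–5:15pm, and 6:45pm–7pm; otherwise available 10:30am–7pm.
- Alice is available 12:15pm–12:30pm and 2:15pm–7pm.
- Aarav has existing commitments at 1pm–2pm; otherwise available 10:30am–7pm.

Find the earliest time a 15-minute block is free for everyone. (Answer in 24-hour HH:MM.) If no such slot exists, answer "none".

15:30

Oren free within 10:30–19:00: 10:30–11:15, 12:15–13:45, 15:30–16:15, 17:15–19:00.
Sofia free within 10:30–19:00: 13:45–16:00, 16:45–17:30.
Tomás free within 10:30–19:00: 10:30–12:00, 14:30–15:00, 15:15–17:00, 17:15–18:45.
Aarav free within 10:30–19:00: 10:30–13:00, 14:00–19:00.
Carlos ∩ Oren: 13:00–13:45, 15:30–16:15, 17:15–19:00.
Carlos ∩ Oren ∩ Sofia: 15:30–16:00, 17:15–17:30.
Carlos ∩ Oren ∩ Sofia ∩ Tomás: 15:30–16:00, 17:15–17:30.
Carlos ∩ Oren ∩ Sofia ∩ Tomás ∩ Alice: 15:30–16:00, 17:15–17:30.
Carlos ∩ Oren ∩ Sofia ∩ Tomás ∩ Alice ∩ Aarav: 15:30–16:00, 17:15–17:30.
Windows ≥ 15 min: 15:30–16:00, 17:15–17:30.
Earliest such window starts at 15:30.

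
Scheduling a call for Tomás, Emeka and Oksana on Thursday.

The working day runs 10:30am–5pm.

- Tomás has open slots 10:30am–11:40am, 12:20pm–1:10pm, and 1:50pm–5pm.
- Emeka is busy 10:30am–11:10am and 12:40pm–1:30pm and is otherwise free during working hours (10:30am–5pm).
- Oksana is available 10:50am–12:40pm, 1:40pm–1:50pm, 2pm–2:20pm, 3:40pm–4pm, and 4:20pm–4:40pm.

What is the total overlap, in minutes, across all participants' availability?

110 minutes

Emeka free within 10:30–17:00: 11:10–12:40, 13:30–17:00.
Tomás ∩ Emeka: 11:10–11:40, 12:20–12:40, 13:50–17:00.
Tomás ∩ Emeka ∩ Oksana: 11:10–11:40, 12:20–12:40, 14:00–14:20, 15:40–16:00, 16:20–16:40.
Total common minutes: 30 + 20 + 20 + 20 + 20 = 110.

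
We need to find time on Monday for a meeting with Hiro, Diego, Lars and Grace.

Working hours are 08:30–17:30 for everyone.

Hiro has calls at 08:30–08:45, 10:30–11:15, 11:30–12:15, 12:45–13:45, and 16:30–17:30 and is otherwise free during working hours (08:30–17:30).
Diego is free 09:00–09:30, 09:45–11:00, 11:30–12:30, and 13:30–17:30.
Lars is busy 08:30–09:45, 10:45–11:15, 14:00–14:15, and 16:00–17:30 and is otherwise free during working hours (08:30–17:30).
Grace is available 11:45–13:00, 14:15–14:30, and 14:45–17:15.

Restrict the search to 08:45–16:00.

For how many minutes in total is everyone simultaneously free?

105 minutes

Hiro free within 08:30–17:30: 08:45–10:30, 11:15–11:30, 12:15–12:45, 13:45–16:30.
Lars free within 08:30–17:30: 09:45–10:45, 11:15–14:00, 14:15–16:00.
Hiro ∩ Diego: 09:00–09:30, 09:45–10:30, 12:15–12:30, 13:45–16:30.
Hiro ∩ Diego ∩ Lars: 09:45–10:30, 12:15–12:30, 13:45–14:00, 14:15–16:00.
Hiro ∩ Diego ∩ Lars ∩ Grace: 12:15–12:30, 14:15–14:30, 14:45–16:00.
Restricted to 08:45–16:00: 12:15–12:30, 14:15–14:30, 14:45–16:00.
Total common minutes: 15 + 15 + 75 = 105.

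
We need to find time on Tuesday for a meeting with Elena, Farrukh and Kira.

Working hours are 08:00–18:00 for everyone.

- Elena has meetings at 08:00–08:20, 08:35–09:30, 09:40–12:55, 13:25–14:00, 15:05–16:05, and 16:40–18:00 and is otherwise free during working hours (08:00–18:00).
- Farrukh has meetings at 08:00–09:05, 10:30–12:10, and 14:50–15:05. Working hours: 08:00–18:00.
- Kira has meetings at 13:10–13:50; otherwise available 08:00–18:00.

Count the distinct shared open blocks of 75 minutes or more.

Elena free within 08:00–18:00: 08:20–08:35, 09:30–09:40, 12:55–13:25, 14:00–15:05, 16:05–16:40.
Farrukh free within 08:00–18:00: 09:05–10:30, 12:10–14:50, 15:05–18:00.
Kira free within 08:00–18:00: 08:00–13:10, 13:50–18:00.
Elena ∩ Farrukh: 09:30–09:40, 12:55–13:25, 14:00–14:50, 16:05–16:40.
Elena ∩ Farrukh ∩ Kira: 09:30–09:40, 12:55–13:10, 14:00–14:50, 16:05–16:40.
Windows ≥ 75 min: (none).
That's 0 windows.

0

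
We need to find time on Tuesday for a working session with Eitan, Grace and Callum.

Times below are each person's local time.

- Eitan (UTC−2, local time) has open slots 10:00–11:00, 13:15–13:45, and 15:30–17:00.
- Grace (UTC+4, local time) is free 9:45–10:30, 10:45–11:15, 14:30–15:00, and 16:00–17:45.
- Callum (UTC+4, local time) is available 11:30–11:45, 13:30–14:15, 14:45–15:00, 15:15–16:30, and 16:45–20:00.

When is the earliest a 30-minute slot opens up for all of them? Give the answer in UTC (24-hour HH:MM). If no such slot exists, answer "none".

Eitan → UTC: 12:00–13:00, 15:15–15:45, 17:30–19:00.
Grace → UTC: 05:45–06:30, 06:45–07:15, 10:30–11:00, 12:00–13:45.
Callum → UTC: 07:30–07:45, 09:30–10:15, 10:45–11:00, 11:15–12:30, 12:45–16:00.
Eitan ∩ Grace: 12:00–13:00.
Eitan ∩ Grace ∩ Callum: 12:00–12:30, 12:45–13:00.
Windows ≥ 30 min: 12:00–12:30.
Earliest such window starts at 12:00.

12:00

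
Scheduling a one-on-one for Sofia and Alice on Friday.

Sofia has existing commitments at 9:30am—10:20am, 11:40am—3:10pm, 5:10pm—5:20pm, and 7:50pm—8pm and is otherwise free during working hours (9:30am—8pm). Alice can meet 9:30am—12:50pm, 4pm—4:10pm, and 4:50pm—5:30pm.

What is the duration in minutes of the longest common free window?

Sofia free within 09:30–20:00: 10:20–11:40, 15:10–17:10, 17:20–19:50.
Sofia ∩ Alice: 10:20–11:40, 16:00–16:10, 16:50–17:10, 17:20–17:30.
Common window lengths: 80, 10, 20, 10 min; longest is 80.

80 minutes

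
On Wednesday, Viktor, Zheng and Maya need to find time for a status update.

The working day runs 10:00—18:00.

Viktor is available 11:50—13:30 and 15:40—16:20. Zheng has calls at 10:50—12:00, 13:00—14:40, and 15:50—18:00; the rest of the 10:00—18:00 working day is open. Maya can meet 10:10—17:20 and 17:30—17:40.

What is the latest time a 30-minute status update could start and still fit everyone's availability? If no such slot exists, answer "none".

Zheng free within 10:00–18:00: 10:00–10:50, 12:00–13:00, 14:40–15:50.
Viktor ∩ Zheng: 12:00–13:00, 15:40–15:50.
Viktor ∩ Zheng ∩ Maya: 12:00–13:00, 15:40–15:50.
Windows ≥ 30 min: 12:00–13:00.
Latest start in the last window 12:00–13:00 is 13:00 − 30 min = 12:30.

12:30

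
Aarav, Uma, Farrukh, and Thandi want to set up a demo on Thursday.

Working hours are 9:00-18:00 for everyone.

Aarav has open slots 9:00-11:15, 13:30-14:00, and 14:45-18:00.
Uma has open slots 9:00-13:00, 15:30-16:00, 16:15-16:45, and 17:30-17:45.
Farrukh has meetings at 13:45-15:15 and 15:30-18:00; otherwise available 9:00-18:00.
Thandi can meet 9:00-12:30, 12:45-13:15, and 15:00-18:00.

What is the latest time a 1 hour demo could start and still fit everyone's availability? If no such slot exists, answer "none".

10:15

Farrukh free within 09:00–18:00: 09:00–13:45, 15:15–15:30.
Aarav ∩ Uma: 09:00–11:15, 15:30–16:00, 16:15–16:45, 17:30–17:45.
Aarav ∩ Uma ∩ Farrukh: 09:00–11:15.
Aarav ∩ Uma ∩ Farrukh ∩ Thandi: 09:00–11:15.
Windows ≥ 60 min: 09:00–11:15.
Latest start in the last window 09:00–11:15 is 11:15 − 60 min = 10:15.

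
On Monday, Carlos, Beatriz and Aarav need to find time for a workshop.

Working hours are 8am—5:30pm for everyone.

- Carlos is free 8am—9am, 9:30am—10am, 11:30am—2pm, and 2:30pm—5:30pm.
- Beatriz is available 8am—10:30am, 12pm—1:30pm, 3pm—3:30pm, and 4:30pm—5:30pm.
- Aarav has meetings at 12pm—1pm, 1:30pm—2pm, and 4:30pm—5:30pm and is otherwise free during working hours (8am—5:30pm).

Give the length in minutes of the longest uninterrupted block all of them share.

60 minutes

Aarav free within 08:00–17:30: 08:00–12:00, 13:00–13:30, 14:00–16:30.
Carlos ∩ Beatriz: 08:00–09:00, 09:30–10:00, 12:00–13:30, 15:00–15:30, 16:30–17:30.
Carlos ∩ Beatriz ∩ Aarav: 08:00–09:00, 09:30–10:00, 13:00–13:30, 15:00–15:30.
Common window lengths: 60, 30, 30, 30 min; longest is 60.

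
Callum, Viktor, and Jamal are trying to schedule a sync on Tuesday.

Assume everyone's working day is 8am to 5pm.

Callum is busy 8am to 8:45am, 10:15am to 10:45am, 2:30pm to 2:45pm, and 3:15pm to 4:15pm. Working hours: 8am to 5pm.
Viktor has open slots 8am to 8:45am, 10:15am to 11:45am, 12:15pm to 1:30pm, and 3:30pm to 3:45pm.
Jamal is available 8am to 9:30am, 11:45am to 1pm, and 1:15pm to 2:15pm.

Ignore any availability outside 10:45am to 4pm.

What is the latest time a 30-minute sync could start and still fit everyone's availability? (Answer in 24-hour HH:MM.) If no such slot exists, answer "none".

12:30

Callum free within 08:00–17:00: 08:45–10:15, 10:45–14:30, 14:45–15:15, 16:15–17:00.
Callum ∩ Viktor: 10:45–11:45, 12:15–13:30.
Callum ∩ Viktor ∩ Jamal: 12:15–13:00, 13:15–13:30.
Restricted to 10:45–16:00: 12:15–13:00, 13:15–13:30.
Windows ≥ 30 min: 12:15–13:00.
Latest start in the last window 12:15–13:00 is 13:00 − 30 min = 12:30.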